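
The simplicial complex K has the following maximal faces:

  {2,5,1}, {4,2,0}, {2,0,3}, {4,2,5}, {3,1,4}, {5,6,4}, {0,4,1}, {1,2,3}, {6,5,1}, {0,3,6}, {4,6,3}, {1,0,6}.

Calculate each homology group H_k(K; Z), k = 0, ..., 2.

H_0 = Z,  H_1 = Z_2,  H_2 = 0.

Order the vertices as 0 < 1 < 2 < 3 < 4 < 5 < 6. Listing each simplex with vertices in this order, K has dimension 2 with simplices:

  0-simplices (7): [0], [1], [2], [3], [4], [5], [6]
  1-simplices (18): [0,1], [0,2], [0,3], [0,4], [0,6], [1,2], [1,3], [1,4], [1,5], [1,6], [2,3], [2,4], [2,5], [3,4], [3,6], [4,5], [4,6], [5,6]
  2-simplices (12): [0,1,4], [0,1,6], [0,2,3], [0,2,4], [0,3,6], [1,2,3], [1,2,5], [1,3,4], [1,5,6], [2,4,5], [3,4,6], [4,5,6]

so the chain groups are C_0 ≅ Z^7, C_1 ≅ Z^18, C_2 ≅ Z^12.

Boundary ∂_1: C_1 → C_0 sends each edge [p,q] (with p < q) to q − p.
The 7×18 boundary matrix has rank 6 and Smith normal form diag(1,1,1,1,1,1).

∂_2: C_2 → C_1 acts by ∂[p,q,r] = [q,r] − [p,r] + [p,q]. For instance
  ∂[0,2,3] = [2,3] − [0,3] + [0,2],
  ∂[1,2,5] = [2,5] − [1,5] + [1,2].
The resulting 18×12 matrix has rank 12, and its Smith normal form has invariant factors (1,1,1,1,1,1,1,1,1,1,1,2).

From H_k ≅ ker(∂_k) / im(∂_{k+1}) we obtain:

  H_0: rank C_0 − rank ∂_1 = 7 − 6 = 1, and the invariant factors of ∂_1 are all 1, so H_0 ≅ Z.
  H_1: rank ker ∂_1 − rank ∂_2 = (18 − 6) − 12 = 0, and ∂_2 has invariant factor 2 > 1, so H_1 ≅ Z_2.
  H_2: rank ker ∂_2 − rank ∂_3 = (12 − 12) − 0 = 0, and there is no ∂_3, so H_2 ≅ 0.

As a check, the Euler characteristic is 7 − 18 + 12 = 1, which agrees with 1 − 0 + 0 = 1.
(K is a triangulation of the real projective plane RP^2.)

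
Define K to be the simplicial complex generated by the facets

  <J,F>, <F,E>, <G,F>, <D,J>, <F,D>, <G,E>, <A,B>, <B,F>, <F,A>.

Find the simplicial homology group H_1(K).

K has 7 vertices, 9 edges.
rank ∂_1 = 6, rank ∂_2 = 0 ⇒ b_1 = 9 − 6 − 0 = 3. So H_1 = Z^3.

H_1 = Z^3.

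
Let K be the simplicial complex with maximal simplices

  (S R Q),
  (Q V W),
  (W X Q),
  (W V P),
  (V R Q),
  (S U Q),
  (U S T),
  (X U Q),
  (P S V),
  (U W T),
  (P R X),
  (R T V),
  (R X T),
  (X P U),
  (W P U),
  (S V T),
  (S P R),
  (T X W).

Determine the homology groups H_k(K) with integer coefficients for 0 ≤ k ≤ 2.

Take the total order P < Q < R < S < T < U < V < W < X on the vertex set. Then K (dimension 2) consists of the simplices:

  0-simplices (9): P, Q, R, S, T, U, V, W, X
  1-simplices (27): PR, PS, PU, PV, PW, PX, QR, QS, QU, QV, QW, QX, RS, RT, RV, RX, ST, SU, SV, TU, TV, TW, TX, UW, UX, VW, WX
  2-simplices (18): PRS, PRX, PSV, PUW, PUX, PVW, QRS, QRV, QSU, QUX, QVW, QWX, RTV, RTX, STU, STV, TUW, TWX

giving chain groups C_0 ≅ Z^9, C_1 ≅ Z^27, C_2 ≅ Z^18.

Boundary ∂_1: C_1 → C_0 maps an edge to its endpoints' difference, ∂[p,q] = q − p.
As a 9×27 matrix over Z this has rank 8, with invariant factors (1,1,1,1,1,1,1,1).

The boundary map ∂_2: C_2 → C_1 sends each 2-simplex [p,q,r] to [q,r] − [p,r] + [p,q]. For instance
  ∂RTX = TX − RX + RT,
  ∂PVW = VW − PW + PV.
As a 27×18 matrix over Z this has rank 18, with invariant factors (1,1,1,1,1,1,1,1,1,1,1,1,1,1,1,1,1,2).

From H_k ≅ ker(∂_k) / im(∂_{k+1}) we obtain:

  H_0: rank C_0 − rank ∂_1 = 9 − 8 = 1, and the invariant factors of ∂_1 are all 1, so H_0 = Z.
  H_1: rank ker ∂_1 − rank ∂_2 = (27 − 8) − 18 = 1, and ∂_2 has invariant factor 2 > 1, so H_1 = Z × Z/2.
  H_2: rank ker ∂_2 − rank ∂_3 = (18 − 18) − 0 = 0, and there is no ∂_3, so H_2 = 0.

(K is a triangulation of the Klein bottle.)

H_0 = Z,  H_1 = Z × Z/2,  H_2 = 0.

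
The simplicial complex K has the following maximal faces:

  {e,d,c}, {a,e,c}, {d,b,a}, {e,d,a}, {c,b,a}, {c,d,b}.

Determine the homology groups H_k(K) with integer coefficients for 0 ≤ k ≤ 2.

We work with the vertex ordering a < b < c < d < e. The simplices of K, each written with vertices in increasing order, are:

  0-simplices (5): a, b, c, d, e
  1-simplices (9): ab, ac, ad, ae, bc, bd, cd, ce, de
  2-simplices (6): abc, abd, ace, ade, bcd, cde

giving chain groups C_0 ≅ Z^5, C_1 ≅ Z^9, C_2 ≅ Z^6.

Boundary ∂_1: C_1 → C_0 sends each edge [p,q] (with p < q) to q − p.
As a 5×9 matrix over Z this has rank 4, with invariant factors (1,1,1,1).

Boundary ∂_2: C_2 → C_1 maps a triangle to the signed sum of its edges. For instance
  ∂cde = de − ce + cd,
  ∂bcd = cd − bd + bc.
This gives a 9×6 integer matrix of rank 5; reducing to Smith normal form yields diagonal entries (1,1,1,1,1).

Now H_k = ker ∂_k / im ∂_{k+1}, so:

  H_0: rank C_0 − rank ∂_1 = 5 − 4 = 1, and the invariant factors of ∂_1 are all 1, so H_0 = Z.
  H_1: rank ker ∂_1 − rank ∂_2 = (9 − 4) − 5 = 0, and the invariant factors of ∂_2 are all 1, so H_1 = 0.
  H_2: rank ker ∂_2 − rank ∂_3 = (6 − 5) − 0 = 1, and there is no ∂_3, so H_2 = Z.

As a check, the Euler characteristic is 5 − 9 + 6 = 2, which agrees with 1 − 0 + 1 = 2.

H_0 = Z,  H_1 = 0,  H_2 = Z.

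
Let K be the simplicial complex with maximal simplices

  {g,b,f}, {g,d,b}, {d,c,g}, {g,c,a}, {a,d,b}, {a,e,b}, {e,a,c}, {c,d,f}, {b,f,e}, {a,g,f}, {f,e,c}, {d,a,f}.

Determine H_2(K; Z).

Order the vertices as a < b < c < d < e < f < g. Listing each simplex with vertices in this order, K has dimension 2 with simplices:

  0-simplices (7): a, b, c, d, e, f, g
  1-simplices (18): ab, ac, ad, ae, af, ag, bd, be, bf, bg, cd, ce, cf, cg, df, dg, ef, fg
  2-simplices (12): abd, abe, ace, acg, adf, afg, bdg, bef, bfg, cdf, cdg, cef

giving chain groups C_0 ≅ Z^7, C_1 ≅ Z^18, C_2 ≅ Z^12.

The boundary map ∂_1: C_1 → C_0 is given by ∂[p,q] = [q] − [p]. For instance
  ∂df = f − d.
As a 7×18 matrix over Z this has rank 6, with invariant factors (1,1,1,1,1,1).

Boundary ∂_2: C_2 → C_1 acts by ∂[p,q,r] = [q,r] − [p,r] + [p,q]. For instance
  ∂cdg = dg − cg + cd,
  ∂abe = be − ae + ab.
The 18×12 boundary matrix has rank 12 and Smith normal form diag(1,1,1,1,1,1,1,1,1,1,1,2).

From H_k ≅ ker(∂_k) / im(∂_{k+1}) we obtain:

  H_2: rank ker ∂_2 − rank ∂_3 = (12 − 12) − 0 = 0, and there is no ∂_3, so H_2 = 0.

H_2 ≅ 0.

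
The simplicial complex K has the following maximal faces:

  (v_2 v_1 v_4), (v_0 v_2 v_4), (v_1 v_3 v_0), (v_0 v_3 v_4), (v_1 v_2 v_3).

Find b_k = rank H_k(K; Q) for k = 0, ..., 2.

b_0 = 1, b_1 = 1, b_2 = 0.

Fix the vertex order v_0 < v_1 < v_2 < v_3 < v_4 and write every simplex with vertices in increasing order. Then dim K = 2 and the simplices of K are:

  0-simplices (5): [v_0], [v_1], [v_2], [v_3], [v_4]
  1-simplices (10): [v_0,v_1], [v_0,v_2], [v_0,v_3], [v_0,v_4], [v_1,v_2], [v_1,v_3], [v_1,v_4], [v_2,v_3], [v_2,v_4], [v_3,v_4]
  2-simplices (5): [v_0,v_1,v_3], [v_0,v_2,v_4], [v_0,v_3,v_4], [v_1,v_2,v_3], [v_1,v_2,v_4]

Hence C_0 ≅ Z^5, C_1 ≅ Z^10, C_2 ≅ Z^5.

The boundary map ∂_1: C_1 → C_0 is given by ∂[p,q] = [q] − [p]. For instance
  ∂[v_0,v_4] = [v_4] − [v_0].
The 5×10 boundary matrix has rank 4 and Smith normal form diag(1,1,1,1).

The boundary map ∂_2: C_2 → C_1 maps a triangle to the signed sum of its edges. For instance
  ∂[v_0,v_1,v_3] = [v_1,v_3] − [v_0,v_3] + [v_0,v_1],
  ∂[v_1,v_2,v_3] = [v_2,v_3] − [v_1,v_3] + [v_1,v_2].
The 10×5 boundary matrix has rank 5 and Smith normal form diag(1,1,1,1,1).

From H_k ≅ ker(∂_k) / im(∂_{k+1}) we obtain:

  H_0: rank C_0 − rank ∂_1 = 5 − 4 = 1, and the invariant factors of ∂_1 are all 1, so H_0 = Z.
  H_1: rank ker ∂_1 − rank ∂_2 = (10 − 4) − 5 = 1, and the invariant factors of ∂_2 are all 1, so H_1 = Z.
  H_2: rank ker ∂_2 − rank ∂_3 = (5 − 5) − 0 = 0, and there is no ∂_3, so H_2 = 0.

Hence the Betti numbers are b_0 = 1, b_1 = 1, b_2 = 0.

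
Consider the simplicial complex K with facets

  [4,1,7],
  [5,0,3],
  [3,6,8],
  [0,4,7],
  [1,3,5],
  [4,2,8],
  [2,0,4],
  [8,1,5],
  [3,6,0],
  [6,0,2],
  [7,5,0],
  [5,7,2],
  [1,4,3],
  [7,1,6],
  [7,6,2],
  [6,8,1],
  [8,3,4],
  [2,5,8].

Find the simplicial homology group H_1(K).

H_1 ≅ Z ⊕ Z_2.

Fix the vertex order 0 < 1 < 2 < 3 < 4 < 5 < 6 < 7 < 8 and write every simplex with vertices in increasing order. Then dim K = 2 and the simplices of K are:

  0-simplices (9): [0], [1], [2], [3], [4], [5], [6], [7], [8]
  1-simplices (27): (27 of them)
  2-simplices (18): [0,2,4], [0,2,6], [0,3,5], [0,3,6], [0,4,7], [0,5,7], [1,3,4], [1,3,5], [1,4,7], [1,5,8], [1,6,7], [1,6,8], [2,4,8], [2,5,7], [2,5,8], [2,6,7], [3,4,8], [3,6,8]

Hence C_0 ≅ Z^9, C_1 ≅ Z^27, C_2 ≅ Z^18.

The boundary map ∂_1: C_1 → C_0 sends each edge [p,q] (with p < q) to q − p. For instance
  ∂[6,7] = [7] − [6].
The 9×27 boundary matrix has rank 8 and Smith normal form diag(1,1,1,1,1,1,1,1).

Boundary ∂_2: C_2 → C_1 sends each 2-simplex [p,q,r] to [q,r] − [p,r] + [p,q]. For instance
  ∂[1,6,7] = [6,7] − [1,7] + [1,6],
  ∂[1,3,5] = [3,5] − [1,5] + [1,3].
This gives a 27×18 integer matrix of rank 18; reducing to Smith normal form yields diagonal entries (1,1,1,1,1,1,1,1,1,1,1,1,1,1,1,1,1,2).

Now H_k = ker ∂_k / im ∂_{k+1}, so:

  H_1: rank ker ∂_1 − rank ∂_2 = (27 − 8) − 18 = 1, and ∂_2 has invariant factor 2 > 1, so H_1 ≅ Z ⊕ Z_2.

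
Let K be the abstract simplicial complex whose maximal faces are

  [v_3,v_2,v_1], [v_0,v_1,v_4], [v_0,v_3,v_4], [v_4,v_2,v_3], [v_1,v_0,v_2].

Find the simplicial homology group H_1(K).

Order the vertices as v_0 < v_1 < v_2 < v_3 < v_4. Listing each simplex with vertices in this order, K has dimension 2 with simplices:

  0-simplices (5): [v_0], [v_1], [v_2], [v_3], [v_4]
  1-simplices (10): [v_0,v_1], [v_0,v_2], [v_0,v_3], [v_0,v_4], [v_1,v_2], [v_1,v_3], [v_1,v_4], [v_2,v_3], [v_2,v_4], [v_3,v_4]
  2-simplices (5): [v_0,v_1,v_2], [v_0,v_1,v_4], [v_0,v_3,v_4], [v_1,v_2,v_3], [v_2,v_3,v_4]

giving chain groups C_0 ≅ Z^5, C_1 ≅ Z^10, C_2 ≅ Z^5.

Boundary ∂_1: C_1 → C_0 maps an edge to its endpoints' difference, ∂[p,q] = q − p.
The resulting 5×10 matrix has rank 4, and its Smith normal form has invariant factors (1,1,1,1).

Boundary ∂_2: C_2 → C_1 maps a triangle to the signed sum of its edges. For instance
  ∂[v_0,v_1,v_2] = [v_1,v_2] − [v_0,v_2] + [v_0,v_1],
  ∂[v_0,v_1,v_4] = [v_1,v_4] − [v_0,v_4] + [v_0,v_1].
As a 10×5 matrix over Z this has rank 5, with invariant factors (1,1,1,1,1).

Computing H_k = (kernel of ∂_k) / (image of ∂_{k+1}):

  H_1: rank ker ∂_1 − rank ∂_2 = (10 − 4) − 5 = 1, and the invariant factors of ∂_2 are all 1, so H_1 ≅ Z.

H_1 ≅ Z.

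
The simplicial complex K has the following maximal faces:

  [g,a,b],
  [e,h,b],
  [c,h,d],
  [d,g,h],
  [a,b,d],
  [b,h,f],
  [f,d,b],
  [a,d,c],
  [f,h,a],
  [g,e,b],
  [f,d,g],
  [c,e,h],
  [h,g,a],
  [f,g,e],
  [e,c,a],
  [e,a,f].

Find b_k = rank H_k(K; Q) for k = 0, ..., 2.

We work with the vertex ordering a < b < c < d < e < f < g < h. The simplices of K, each written with vertices in increasing order, are:

  0-simplices (8): a, b, c, d, e, f, g, h
  1-simplices (24): ab, ac, ad, ae, af, ag, ah, bd, be, bf, bg, bh, cd, ce, ch, df, dg, dh, ef, eg, eh, fg, fh, gh
  2-simplices (16): abd, abg, acd, ace, aef, afh, agh, bdf, beg, beh, bfh, cdh, ceh, dfg, dgh, efg

so the chain groups are C_0 ≅ Z^8, C_1 ≅ Z^24, C_2 ≅ Z^16.

∂_1: C_1 → C_0 is given by ∂[p,q] = [q] − [p]. For instance
  ∂fh = h − f.
This gives a 8×24 integer matrix of rank 7; reducing to Smith normal form yields diagonal entries (1,1,1,1,1,1,1).

∂_2: C_2 → C_1 maps a triangle to the signed sum of its edges. For instance
  ∂abd = bd − ad + ab,
  ∂agh = gh − ah + ag.
This gives a 24×16 integer matrix of rank 15; reducing to Smith normal form yields diagonal entries (1,1,1,1,1,1,1,1,1,1,1,1,1,1,1).

Computing H_k = (kernel of ∂_k) / (image of ∂_{k+1}):

  H_0: rank C_0 − rank ∂_1 = 8 − 7 = 1, and the invariant factors of ∂_1 are all 1, so H_0 ≅ Z.
  H_1: rank ker ∂_1 − rank ∂_2 = (24 − 7) − 15 = 2, and the invariant factors of ∂_2 are all 1, so H_1 ≅ Z^2.
  H_2: rank ker ∂_2 − rank ∂_3 = (16 − 15) − 0 = 1, and there is no ∂_3, so H_2 ≅ Z.

As a check, the Euler characteristic is 8 − 24 + 16 = 0, which agrees with 1 − 2 + 1 = 0.

Hence the Betti numbers are b_0 = 1, b_1 = 2, b_2 = 1.

b_0 = 1, b_1 = 2, b_2 = 1.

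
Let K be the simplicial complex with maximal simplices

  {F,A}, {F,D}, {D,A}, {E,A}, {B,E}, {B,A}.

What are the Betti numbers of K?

Take the total order A < B < D < E < F on the vertex set. Then K (dimension 1) consists of the simplices:

  0-simplices (5): A, B, D, E, F
  1-simplices (6): AB, AD, AE, AF, BE, DF

so the chain groups are C_0 ≅ Z^5, C_1 ≅ Z^6.

The boundary map ∂_1: C_1 → C_0 is given by ∂[p,q] = [q] − [p]. For instance
  ∂AB = B − A.
The 5×6 boundary matrix has rank 4 and Smith normal form diag(1,1,1,1).

Reading off H_k = ker ∂_k / im ∂_{k+1}:

  H_0: rank C_0 − rank ∂_1 = 5 − 4 = 1, and the invariant factors of ∂_1 are all 1, so H_0 ≅ Z.
  H_1: rank ker ∂_1 − rank ∂_2 = (6 − 4) − 0 = 2, and there is no ∂_2, so H_1 ≅ Z^2.

As a check, the Euler characteristic is 5 − 6 = -1, which agrees with 1 − 2 = -1.

Hence the Betti numbers are b_0 = 1, b_1 = 2.

b_0 = 1, b_1 = 2.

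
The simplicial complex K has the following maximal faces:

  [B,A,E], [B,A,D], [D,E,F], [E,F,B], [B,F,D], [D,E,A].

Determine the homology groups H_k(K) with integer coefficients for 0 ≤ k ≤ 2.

Order the vertices as A < B < D < E < F. Listing each simplex with vertices in this order, K has dimension 2 with simplices:

  0-simplices (5): A, B, D, E, F
  1-simplices (9): AB, AD, AE, BD, BE, BF, DE, DF, EF
  2-simplices (6): ABD, ABE, ADE, BDF, BEF, DEF

so the chain groups are C_0 ≅ Z^5, C_1 ≅ Z^9, C_2 ≅ Z^6.

Boundary ∂_1: C_1 → C_0 maps an edge to its endpoints' difference, ∂[p,q] = q − p. For instance
  ∂BD = D − B.
This gives a 5×9 integer matrix of rank 4; reducing to Smith normal form yields diagonal entries (1,1,1,1).

Boundary ∂_2: C_2 → C_1 maps a triangle to the signed sum of its edges. For instance
  ∂DEF = EF − DF + DE,
  ∂ABE = BE − AE + AB.
As a 9×6 matrix over Z this has rank 5, with invariant factors (1,1,1,1,1).

Now H_k = ker ∂_k / im ∂_{k+1}, so:

  H_0: rank C_0 − rank ∂_1 = 5 − 4 = 1, and the invariant factors of ∂_1 are all 1, so H_0 ≅ Z.
  H_1: rank ker ∂_1 − rank ∂_2 = (9 − 4) − 5 = 0, and the invariant factors of ∂_2 are all 1, so H_1 ≅ 0.
  H_2: rank ker ∂_2 − rank ∂_3 = (6 − 5) − 0 = 1, and there is no ∂_3, so H_2 ≅ Z.

H_0 ≅ Z,  H_1 = 0,  H_2 ≅ Z.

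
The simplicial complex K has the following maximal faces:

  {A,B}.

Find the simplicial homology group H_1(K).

H_1 = 0.

We work with the vertex ordering A < B. The simplices of K, each written with vertices in increasing order, are:

  0-simplices (2): A, B
  1-simplices (1): AB

Hence C_0 ≅ Z^2, C_1 ≅ Z^1.

∂_1: C_1 → C_0 maps an edge to its endpoints' difference, ∂[p,q] = q − p. For instance
  ∂AB = B − A.
The 2×1 boundary matrix has rank 1 and Smith normal form diag(1).

Reading off H_k = ker ∂_k / im ∂_{k+1}:

  H_1: rank ker ∂_1 − rank ∂_2 = (1 − 1) − 0 = 0, and there is no ∂_2, so H_1 = 0.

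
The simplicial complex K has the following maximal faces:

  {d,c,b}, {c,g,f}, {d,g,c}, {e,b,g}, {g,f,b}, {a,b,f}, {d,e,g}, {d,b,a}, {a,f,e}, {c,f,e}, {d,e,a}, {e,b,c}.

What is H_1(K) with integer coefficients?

H_1 = Z_2.

Fix the vertex order a < b < c < d < e < f < g and write every simplex with vertices in increasing order. Then dim K = 2 and the simplices of K are:

  0-simplices (7): a, b, c, d, e, f, g
  1-simplices (18): ab, ad, ae, af, bc, bd, be, bf, bg, cd, ce, cf, cg, de, dg, ef, eg, fg
  2-simplices (12): abd, abf, ade, aef, bcd, bce, beg, bfg, cdg, cef, cfg, deg

giving chain groups C_0 ≅ Z^7, C_1 ≅ Z^18, C_2 ≅ Z^12.

The boundary map ∂_1: C_1 → C_0 maps an edge to its endpoints' difference, ∂[p,q] = q − p.
The 7×18 boundary matrix has rank 6 and Smith normal form diag(1,1,1,1,1,1).

The boundary map ∂_2: C_2 → C_1 acts by ∂[p,q,r] = [q,r] − [p,r] + [p,q]. For instance
  ∂bcd = cd − bd + bc,
  ∂beg = eg − bg + be.
The resulting 18×12 matrix has rank 12, and its Smith normal form has invariant factors (1,1,1,1,1,1,1,1,1,1,1,2).

From H_k ≅ ker(∂_k) / im(∂_{k+1}) we obtain:

  H_1: rank ker ∂_1 − rank ∂_2 = (18 − 6) − 12 = 0, and ∂_2 has invariant factor 2 > 1, so H_1 ≅ Z_2.

(K is a triangulation of the real projective plane RP^2.)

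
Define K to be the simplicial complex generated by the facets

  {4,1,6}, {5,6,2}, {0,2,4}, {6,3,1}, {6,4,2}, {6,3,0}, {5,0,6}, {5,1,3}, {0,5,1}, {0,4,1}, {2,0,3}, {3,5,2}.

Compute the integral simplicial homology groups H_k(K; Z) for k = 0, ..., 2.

H_0 ≅ Z,  H_1 ≅ Z/2,  H_2 = 0.

Take the total order 0 < 1 < 2 < 3 < 4 < 5 < 6 on the vertex set. Then K (dimension 2) consists of the simplices:

  0-simplices (7): [0], [1], [2], [3], [4], [5], [6]
  1-simplices (18): [0,1], [0,2], [0,3], [0,4], [0,5], [0,6], [1,3], [1,4], [1,5], [1,6], [2,3], [2,4], [2,5], [2,6], [3,5], [3,6], [4,6], [5,6]
  2-simplices (12): [0,1,4], [0,1,5], [0,2,3], [0,2,4], [0,3,6], [0,5,6], [1,3,5], [1,3,6], [1,4,6], [2,3,5], [2,4,6], [2,5,6]

Hence C_0 ≅ Z^7, C_1 ≅ Z^18, C_2 ≅ Z^12.

The boundary map ∂_1: C_1 → C_0 sends each edge [p,q] (with p < q) to q − p. For instance
  ∂[2,4] = [4] − [2].
This gives a 7×18 integer matrix of rank 6; reducing to Smith normal form yields diagonal entries (1,1,1,1,1,1).

Boundary ∂_2: C_2 → C_1 sends each 2-simplex [p,q,r] to [q,r] − [p,r] + [p,q]. For instance
  ∂[2,3,5] = [3,5] − [2,5] + [2,3],
  ∂[0,5,6] = [5,6] − [0,6] + [0,5].
The resulting 18×12 matrix has rank 12, and its Smith normal form has invariant factors (1,1,1,1,1,1,1,1,1,1,1,2).

Reading off H_k = ker ∂_k / im ∂_{k+1}:

  H_0: rank C_0 − rank ∂_1 = 7 − 6 = 1, and the invariant factors of ∂_1 are all 1, so H_0 = Z.
  H_1: rank ker ∂_1 − rank ∂_2 = (18 − 6) − 12 = 0, and ∂_2 has invariant factor 2 > 1, so H_1 = Z/2.
  H_2: rank ker ∂_2 − rank ∂_3 = (12 − 12) − 0 = 0, and there is no ∂_3, so H_2 = 0.

As a check, the Euler characteristic is 7 − 18 + 12 = 1, which agrees with 1 − 0 + 0 = 1.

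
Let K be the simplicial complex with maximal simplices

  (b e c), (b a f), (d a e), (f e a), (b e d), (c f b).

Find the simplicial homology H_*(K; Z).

H_0 ≅ Z,  H_1 ≅ Z,  H_2 = 0.

K has 6 vertices, 12 edges, 6 triangles.
rank ∂_0 = 0, rank ∂_1 = 5 ⇒ b_0 = 6 − 0 − 5 = 1; all invariant factors of ∂_1 are 1 so no torsion. So H_0 = Z.
rank ∂_1 = 5, rank ∂_2 = 6 ⇒ b_1 = 12 − 5 − 6 = 1; all invariant factors of ∂_2 are 1 so no torsion. So H_1 = Z.
rank ∂_2 = 6, rank ∂_3 = 0 ⇒ b_2 = 6 − 6 − 0 = 0. So H_2 = 0.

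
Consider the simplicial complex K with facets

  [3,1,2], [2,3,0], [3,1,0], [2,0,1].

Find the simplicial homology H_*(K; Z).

H_0 ≅ Z,  H_1 = 0,  H_2 ≅ Z.

Order the vertices as 0 < 1 < 2 < 3. Listing each simplex with vertices in this order, K has dimension 2 with simplices:

  0-simplices (4): [0], [1], [2], [3]
  1-simplices (6): [0,1], [0,2], [0,3], [1,2], [1,3], [2,3]
  2-simplices (4): [0,1,2], [0,1,3], [0,2,3], [1,2,3]

so the chain groups are C_0 ≅ Z^4, C_1 ≅ Z^6, C_2 ≅ Z^4.

The boundary map ∂_1: C_1 → C_0 sends each edge [p,q] (with p < q) to q − p. For instance
  ∂[1,3] = [3] − [1].
The resulting 4×6 matrix has rank 3, and its Smith normal form has invariant factors (1,1,1).

The boundary map ∂_2: C_2 → C_1 maps a triangle to the signed sum of its edges. For instance
  ∂[0,1,3] = [1,3] − [0,3] + [0,1],
  ∂[0,2,3] = [2,3] − [0,3] + [0,2].
The resulting 6×4 matrix has rank 3, and its Smith normal form has invariant factors (1,1,1).

From H_k ≅ ker(∂_k) / im(∂_{k+1}) we obtain:

  H_0: rank C_0 − rank ∂_1 = 4 − 3 = 1, and the invariant factors of ∂_1 are all 1, so H_0 = Z.
  H_1: rank ker ∂_1 − rank ∂_2 = (6 − 3) − 3 = 0, and the invariant factors of ∂_2 are all 1, so H_1 = 0.
  H_2: rank ker ∂_2 − rank ∂_3 = (4 − 3) − 0 = 1, and there is no ∂_3, so H_2 = Z.

As a check, the Euler characteristic is 4 − 6 + 4 = 2, which agrees with 1 − 0 + 1 = 2.
(K is a triangulation of the 2-sphere S^2.)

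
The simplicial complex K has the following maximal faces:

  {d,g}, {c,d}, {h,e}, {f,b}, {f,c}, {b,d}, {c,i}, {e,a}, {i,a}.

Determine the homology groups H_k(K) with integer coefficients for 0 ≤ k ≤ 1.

H_0 ≅ Z,  H_1 ≅ Z.

Fix the vertex order a < b < c < d < e < f < g < h < i and write every simplex with vertices in increasing order. Then dim K = 1 and the simplices of K are:

  0-simplices (9): a, b, c, d, e, f, g, h, i
  1-simplices (9): ae, ai, bd, bf, cd, cf, ci, dg, eh

giving chain groups C_0 ≅ Z^9, C_1 ≅ Z^9.

The boundary map ∂_1: C_1 → C_0 sends each edge [p,q] (with p < q) to q − p. For instance
  ∂bd = d − b.
The resulting 9×9 matrix has rank 8, and its Smith normal form has invariant factors (1,1,1,1,1,1,1,1).

Reading off H_k = ker ∂_k / im ∂_{k+1}:

  H_0: rank C_0 − rank ∂_1 = 9 − 8 = 1, and the invariant factors of ∂_1 are all 1, so H_0 ≅ Z.
  H_1: rank ker ∂_1 − rank ∂_2 = (9 − 8) − 0 = 1, and there is no ∂_2, so H_1 ≅ Z.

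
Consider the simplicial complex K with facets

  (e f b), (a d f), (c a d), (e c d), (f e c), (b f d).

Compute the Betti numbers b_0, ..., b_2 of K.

b_0 = 1, b_1 = 1, b_2 = 0.

K has 6 vertices, 12 edges, 6 triangles.
rank ∂_0 = 0, rank ∂_1 = 5 ⇒ b_0 = 6 − 0 − 5 = 1; all invariant factors of ∂_1 are 1 so no torsion. So H_0 ≅ Z.
rank ∂_1 = 5, rank ∂_2 = 6 ⇒ b_1 = 12 − 5 − 6 = 1; all invariant factors of ∂_2 are 1 so no torsion. So H_1 ≅ Z.
rank ∂_2 = 6, rank ∂_3 = 0 ⇒ b_2 = 6 − 6 − 0 = 0. So H_2 ≅ 0.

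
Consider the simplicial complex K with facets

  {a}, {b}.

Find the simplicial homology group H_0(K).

Take the total order a < b on the vertex set. Then K (dimension 0) consists of the simplices:

  0-simplices (2): a, b

Hence C_0 ≅ Z^2.

Now H_k = ker ∂_k / im ∂_{k+1}, so:

  H_0: rank C_0 − rank ∂_1 = 2 − 0 = 2, and there is no ∂_1, so H_0 ≅ Z^2.

H_0 = Z^2.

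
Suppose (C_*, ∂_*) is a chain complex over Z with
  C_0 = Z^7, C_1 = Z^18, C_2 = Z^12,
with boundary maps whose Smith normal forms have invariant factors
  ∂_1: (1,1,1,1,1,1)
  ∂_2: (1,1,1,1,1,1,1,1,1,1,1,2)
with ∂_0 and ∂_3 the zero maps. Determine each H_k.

H_0: b_0 = 7 − 0 − 6 = 1; torsion from ∂_1 factors > 1: none. So H_0 ≅ Z.
H_1: b_1 = 18 − 6 − 12 = 0; torsion from ∂_2 factors > 1: [2]. So H_1 ≅ Z/2.
H_2: b_2 = 12 − 12 − 0 = 0; torsion from ∂_3 factors > 1: none. So H_2 ≅ 0.

H_0 ≅ Z,  H_1 ≅ Z/2,  H_2 = 0.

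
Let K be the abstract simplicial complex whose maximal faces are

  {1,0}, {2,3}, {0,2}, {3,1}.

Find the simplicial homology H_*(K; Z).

H_0 ≅ Z,  H_1 ≅ Z.

K has 4 vertices, 4 edges.
rank ∂_0 = 0, rank ∂_1 = 3 ⇒ b_0 = 4 − 0 − 3 = 1; all invariant factors of ∂_1 are 1 so no torsion. So H_0 ≅ Z.
rank ∂_1 = 3, rank ∂_2 = 0 ⇒ b_1 = 4 − 3 − 0 = 1. So H_1 ≅ Z.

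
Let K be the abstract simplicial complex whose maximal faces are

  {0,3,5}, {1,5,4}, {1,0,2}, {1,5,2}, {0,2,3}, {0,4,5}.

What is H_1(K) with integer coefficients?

H_1 = Z.

Take the total order 0 < 1 < 2 < 3 < 4 < 5 on the vertex set. Then K (dimension 2) consists of the simplices:

  0-simplices (6): [0], [1], [2], [3], [4], [5]
  1-simplices (12): [0,1], [0,2], [0,3], [0,4], [0,5], [1,2], [1,4], [1,5], [2,3], [2,5], [3,5], [4,5]
  2-simplices (6): [0,1,2], [0,2,3], [0,3,5], [0,4,5], [1,2,5], [1,4,5]

giving chain groups C_0 ≅ Z^6, C_1 ≅ Z^12, C_2 ≅ Z^6.

Boundary ∂_1: C_1 → C_0 maps an edge to its endpoints' difference, ∂[p,q] = q − p.
This gives a 6×12 integer matrix of rank 5; reducing to Smith normal form yields diagonal entries (1,1,1,1,1).

The boundary map ∂_2: C_2 → C_1 acts by ∂[p,q,r] = [q,r] − [p,r] + [p,q]. For instance
  ∂[0,3,5] = [3,5] − [0,5] + [0,3],
  ∂[0,1,2] = [1,2] − [0,2] + [0,1].
The 12×6 boundary matrix has rank 6 and Smith normal form diag(1,1,1,1,1,1).

Reading off H_k = ker ∂_k / im ∂_{k+1}:

  H_1: rank ker ∂_1 − rank ∂_2 = (12 − 5) − 6 = 1, and the invariant factors of ∂_2 are all 1, so H_1 = Z.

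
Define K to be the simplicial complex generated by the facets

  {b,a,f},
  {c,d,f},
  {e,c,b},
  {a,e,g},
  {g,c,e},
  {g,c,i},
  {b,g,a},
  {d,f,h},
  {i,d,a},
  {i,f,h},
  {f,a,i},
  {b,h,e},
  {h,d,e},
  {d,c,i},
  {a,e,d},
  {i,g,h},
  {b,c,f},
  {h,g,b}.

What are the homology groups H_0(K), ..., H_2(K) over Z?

H_0 ≅ Z,  H_1 ≅ Z ⊕ Z_2,  H_2 = 0.

K has 9 vertices, 27 edges, 18 triangles.
rank ∂_0 = 0, rank ∂_1 = 8 ⇒ b_0 = 9 − 0 − 8 = 1; all invariant factors of ∂_1 are 1 so no torsion. So H_0 = Z.
rank ∂_1 = 8, rank ∂_2 = 18 ⇒ b_1 = 27 − 8 − 18 = 1; ∂_2 has invariant factor(s) [2] giving torsion. So H_1 = Z ⊕ Z_2.
rank ∂_2 = 18, rank ∂_3 = 0 ⇒ b_2 = 18 − 18 − 0 = 0. So H_2 = 0.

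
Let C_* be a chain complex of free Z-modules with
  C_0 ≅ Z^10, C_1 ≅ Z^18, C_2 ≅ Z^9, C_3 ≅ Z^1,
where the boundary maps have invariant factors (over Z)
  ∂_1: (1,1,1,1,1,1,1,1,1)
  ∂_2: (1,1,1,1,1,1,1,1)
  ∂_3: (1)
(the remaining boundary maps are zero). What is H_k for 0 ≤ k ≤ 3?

H_0 ≅ Z,  H_1 ≅ Z,  H_2 = 0,  H_3 = 0.

H_0: b_0 = 10 − 0 − 9 = 1; torsion from ∂_1 factors > 1: none. So H_0 ≅ Z.
H_1: b_1 = 18 − 9 − 8 = 1; torsion from ∂_2 factors > 1: none. So H_1 ≅ Z.
H_2: b_2 = 9 − 8 − 1 = 0; torsion from ∂_3 factors > 1: none. So H_2 ≅ 0.
H_3: b_3 = 1 − 1 − 0 = 0; torsion from ∂_4 factors > 1: none. So H_3 ≅ 0.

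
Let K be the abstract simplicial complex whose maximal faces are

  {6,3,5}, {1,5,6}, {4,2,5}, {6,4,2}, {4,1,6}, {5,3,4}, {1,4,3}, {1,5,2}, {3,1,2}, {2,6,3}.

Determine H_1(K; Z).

H_1 ≅ Z/2.

Order the vertices as 1 < 2 < 3 < 4 < 5 < 6. Listing each simplex with vertices in this order, K has dimension 2 with simplices:

  0-simplices (6): [1], [2], [3], [4], [5], [6]
  1-simplices (15): [1,2], [1,3], [1,4], [1,5], [1,6], [2,3], [2,4], [2,5], [2,6], [3,4], [3,5], [3,6], [4,5], [4,6], [5,6]
  2-simplices (10): [1,2,3], [1,2,5], [1,3,4], [1,4,6], [1,5,6], [2,3,6], [2,4,5], [2,4,6], [3,4,5], [3,5,6]

Hence C_0 ≅ Z^6, C_1 ≅ Z^15, C_2 ≅ Z^10.

The boundary map ∂_1: C_1 → C_0 is given by ∂[p,q] = [q] − [p]. For instance
  ∂[5,6] = [6] − [5].
This gives a 6×15 integer matrix of rank 5; reducing to Smith normal form yields diagonal entries (1,1,1,1,1).

∂_2: C_2 → C_1 maps a triangle to the signed sum of its edges. For instance
  ∂[1,2,5] = [2,5] − [1,5] + [1,2],
  ∂[2,4,6] = [4,6] − [2,6] + [2,4].
This gives a 15×10 integer matrix of rank 10; reducing to Smith normal form yields diagonal entries (1,1,1,1,1,1,1,1,1,2).

Computing H_k = (kernel of ∂_k) / (image of ∂_{k+1}):

  H_1: rank ker ∂_1 − rank ∂_2 = (15 − 5) − 10 = 0, and ∂_2 has invariant factor 2 > 1, so H_1 = Z/2.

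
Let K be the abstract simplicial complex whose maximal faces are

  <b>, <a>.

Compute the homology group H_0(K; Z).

H_0 ≅ Z^2.

We work with the vertex ordering a < b. The simplices of K, each written with vertices in increasing order, are:

  0-simplices (2): a, b

Hence C_0 ≅ Z^2.

Reading off H_k = ker ∂_k / im ∂_{k+1}:

  H_0: rank C_0 − rank ∂_1 = 2 − 0 = 2, and there is no ∂_1, so H_0 = Z^2.

(K is a triangulation of a set of 2 points.)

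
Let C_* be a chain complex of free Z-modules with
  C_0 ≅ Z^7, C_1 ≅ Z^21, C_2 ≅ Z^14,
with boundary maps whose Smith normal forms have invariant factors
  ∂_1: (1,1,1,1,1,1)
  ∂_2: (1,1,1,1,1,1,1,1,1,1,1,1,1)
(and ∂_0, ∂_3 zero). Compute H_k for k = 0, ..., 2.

H_0: b_0 = 7 − 0 − 6 = 1; torsion from ∂_1 factors > 1: none. So H_0 = Z.
H_1: b_1 = 21 − 6 − 13 = 2; torsion from ∂_2 factors > 1: none. So H_1 = Z^2.
H_2: b_2 = 14 − 13 − 0 = 1; torsion from ∂_3 factors > 1: none. So H_2 = Z.

H_0 = Z,  H_1 = Z^2,  H_2 = Z.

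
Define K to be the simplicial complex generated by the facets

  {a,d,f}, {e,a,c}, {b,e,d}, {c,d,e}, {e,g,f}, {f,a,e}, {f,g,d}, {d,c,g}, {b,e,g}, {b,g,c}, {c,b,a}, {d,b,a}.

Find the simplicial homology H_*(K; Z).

Take the total order a < b < c < d < e < f < g on the vertex set. Then K (dimension 2) consists of the simplices:

  0-simplices (7): a, b, c, d, e, f, g
  1-simplices (18): ab, ac, ad, ae, af, bc, bd, be, bg, cd, ce, cg, de, df, dg, ef, eg, fg
  2-simplices (12): abc, abd, ace, adf, aef, bcg, bde, beg, cde, cdg, dfg, efg

Hence C_0 ≅ Z^7, C_1 ≅ Z^18, C_2 ≅ Z^12.

The boundary map ∂_1: C_1 → C_0 maps an edge to its endpoints' difference, ∂[p,q] = q − p. For instance
  ∂ae = e − a.
The resulting 7×18 matrix has rank 6, and its Smith normal form has invariant factors (1,1,1,1,1,1).

The boundary map ∂_2: C_2 → C_1 maps a triangle to the signed sum of its edges. For instance
  ∂efg = fg − eg + ef,
  ∂abc = bc − ac + ab.
The resulting 18×12 matrix has rank 12, and its Smith normal form has invariant factors (1,1,1,1,1,1,1,1,1,1,1,2).

Now H_k = ker ∂_k / im ∂_{k+1}, so:

  H_0: rank C_0 − rank ∂_1 = 7 − 6 = 1, and the invariant factors of ∂_1 are all 1, so H_0 ≅ Z.
  H_1: rank ker ∂_1 − rank ∂_2 = (18 − 6) − 12 = 0, and ∂_2 has invariant factor 2 > 1, so H_1 ≅ Z_2.
  H_2: rank ker ∂_2 − rank ∂_3 = (12 − 12) − 0 = 0, and there is no ∂_3, so H_2 ≅ 0.

As a check, the Euler characteristic is 7 − 18 + 12 = 1, which agrees with 1 − 0 + 0 = 1.

H_0 = Z,  H_1 = Z_2,  H_2 = 0.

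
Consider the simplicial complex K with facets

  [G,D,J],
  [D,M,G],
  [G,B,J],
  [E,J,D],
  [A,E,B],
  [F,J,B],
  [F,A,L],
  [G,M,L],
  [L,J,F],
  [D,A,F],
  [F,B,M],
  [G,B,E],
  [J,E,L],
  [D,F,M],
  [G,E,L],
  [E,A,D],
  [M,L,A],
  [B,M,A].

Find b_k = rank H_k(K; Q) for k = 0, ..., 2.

K has 9 vertices, 27 edges, 18 triangles.
rank ∂_0 = 0, rank ∂_1 = 8 ⇒ b_0 = 9 − 0 − 8 = 1; all invariant factors of ∂_1 are 1 so no torsion. So H_0 ≅ Z.
rank ∂_1 = 8, rank ∂_2 = 18 ⇒ b_1 = 27 − 8 − 18 = 1; ∂_2 has invariant factor(s) [2] giving torsion. So H_1 ≅ Z ⊕ Z/2Z.
rank ∂_2 = 18, rank ∂_3 = 0 ⇒ b_2 = 18 − 18 − 0 = 0. So H_2 ≅ 0.

b_0 = 1, b_1 = 1, b_2 = 0.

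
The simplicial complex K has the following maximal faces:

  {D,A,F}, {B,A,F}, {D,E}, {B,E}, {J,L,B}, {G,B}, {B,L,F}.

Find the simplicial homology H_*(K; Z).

Take the total order A < B < D < E < F < G < J < L on the vertex set. Then K (dimension 2) consists of the simplices:

  0-simplices (8): A, B, D, E, F, G, J, L
  1-simplices (12): AB, AD, AF, BE, BF, BG, BJ, BL, DE, DF, FL, JL
  2-simplices (4): ABF, ADF, BFL, BJL

so the chain groups are C_0 ≅ Z^8, C_1 ≅ Z^12, C_2 ≅ Z^4.

∂_1: C_1 → C_0 is given by ∂[p,q] = [q] − [p].
As a 8×12 matrix over Z this has rank 7, with invariant factors (1,1,1,1,1,1,1).

Boundary ∂_2: C_2 → C_1 sends each 2-simplex [p,q,r] to [q,r] − [p,r] + [p,q]. For instance
  ∂ABF = BF − AF + AB,
  ∂BFL = FL − BL + BF.
The resulting 12×4 matrix has rank 4, and its Smith normal form has invariant factors (1,1,1,1).

Now H_k = ker ∂_k / im ∂_{k+1}, so:

  H_0: rank C_0 − rank ∂_1 = 8 − 7 = 1, and the invariant factors of ∂_1 are all 1, so H_0 ≅ Z.
  H_1: rank ker ∂_1 − rank ∂_2 = (12 − 7) − 4 = 1, and the invariant factors of ∂_2 are all 1, so H_1 ≅ Z.
  H_2: rank ker ∂_2 − rank ∂_3 = (4 − 4) − 0 = 0, and there is no ∂_3, so H_2 ≅ 0.

H_0 = Z,  H_1 = Z,  H_2 = 0.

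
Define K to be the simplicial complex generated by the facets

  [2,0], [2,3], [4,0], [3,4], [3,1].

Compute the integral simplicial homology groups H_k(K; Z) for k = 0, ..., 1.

We work with the vertex ordering 0 < 1 < 2 < 3 < 4. The simplices of K, each written with vertices in increasing order, are:

  0-simplices (5): [0], [1], [2], [3], [4]
  1-simplices (5): [0,2], [0,4], [1,3], [2,3], [3,4]

giving chain groups C_0 ≅ Z^5, C_1 ≅ Z^5.

The boundary map ∂_1: C_1 → C_0 maps an edge to its endpoints' difference, ∂[p,q] = q − p. For instance
  ∂[3,4] = [4] − [3].
As a 5×5 matrix over Z this has rank 4, with invariant factors (1,1,1,1).

Now H_k = ker ∂_k / im ∂_{k+1}, so:

  H_0: rank C_0 − rank ∂_1 = 5 − 4 = 1, and the invariant factors of ∂_1 are all 1, so H_0 ≅ Z.
  H_1: rank ker ∂_1 − rank ∂_2 = (5 − 4) − 0 = 1, and there is no ∂_2, so H_1 ≅ Z.

H_0 = Z,  H_1 = Z.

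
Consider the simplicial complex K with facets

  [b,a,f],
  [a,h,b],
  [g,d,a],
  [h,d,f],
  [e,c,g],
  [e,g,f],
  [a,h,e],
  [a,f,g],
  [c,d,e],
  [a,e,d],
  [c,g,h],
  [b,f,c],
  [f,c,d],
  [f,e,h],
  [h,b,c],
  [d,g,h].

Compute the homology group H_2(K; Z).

H_2 = Z.

Fix the vertex order a < b < c < d < e < f < g < h and write every simplex with vertices in increasing order. Then dim K = 2 and the simplices of K are:

  0-simplices (8): a, b, c, d, e, f, g, h
  1-simplices (24): ab, ad, ae, af, ag, ah, bc, bf, bh, cd, ce, cf, cg, ch, de, df, dg, dh, ef, eg, eh, fg, fh, gh
  2-simplices (16): abf, abh, ade, adg, aeh, afg, bcf, bch, cde, cdf, ceg, cgh, dfh, dgh, efg, efh

giving chain groups C_0 ≅ Z^8, C_1 ≅ Z^24, C_2 ≅ Z^16.

∂_1: C_1 → C_0 maps an edge to its endpoints' difference, ∂[p,q] = q − p. For instance
  ∂gh = h − g.
This gives a 8×24 integer matrix of rank 7; reducing to Smith normal form yields diagonal entries (1,1,1,1,1,1,1).

The boundary map ∂_2: C_2 → C_1 maps a triangle to the signed sum of its edges. For instance
  ∂efg = fg − eg + ef,
  ∂abh = bh − ah + ab.
The resulting 24×16 matrix has rank 15, and its Smith normal form has invariant factors (1,1,1,1,1,1,1,1,1,1,1,1,1,1,1).

Computing H_k = (kernel of ∂_k) / (image of ∂_{k+1}):

  H_2: rank ker ∂_2 − rank ∂_3 = (16 − 15) − 0 = 1, and there is no ∂_3, so H_2 = Z.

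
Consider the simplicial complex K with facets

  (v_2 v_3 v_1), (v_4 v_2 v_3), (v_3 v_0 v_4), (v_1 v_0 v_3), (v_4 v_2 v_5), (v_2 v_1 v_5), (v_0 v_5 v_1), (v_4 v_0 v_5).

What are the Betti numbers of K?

Take the total order v_0 < v_1 < v_2 < v_3 < v_4 < v_5 on the vertex set. Then K (dimension 2) consists of the simplices:

  0-simplices (6): [v_0], [v_1], [v_2], [v_3], [v_4], [v_5]
  1-simplices (12): [v_0,v_1], [v_0,v_3], [v_0,v_4], [v_0,v_5], [v_1,v_2], [v_1,v_3], [v_1,v_5], [v_2,v_3], [v_2,v_4], [v_2,v_5], [v_3,v_4], [v_4,v_5]
  2-simplices (8): [v_0,v_1,v_3], [v_0,v_1,v_5], [v_0,v_3,v_4], [v_0,v_4,v_5], [v_1,v_2,v_3], [v_1,v_2,v_5], [v_2,v_3,v_4], [v_2,v_4,v_5]

giving chain groups C_0 ≅ Z^6, C_1 ≅ Z^12, C_2 ≅ Z^8.

Boundary ∂_1: C_1 → C_0 is given by ∂[p,q] = [q] − [p]. For instance
  ∂[v_2,v_5] = [v_5] − [v_2].
The 6×12 boundary matrix has rank 5 and Smith normal form diag(1,1,1,1,1).

The boundary map ∂_2: C_2 → C_1 sends each 2-simplex [p,q,r] to [q,r] − [p,r] + [p,q]. For instance
  ∂[v_1,v_2,v_5] = [v_2,v_5] − [v_1,v_5] + [v_1,v_2],
  ∂[v_2,v_3,v_4] = [v_3,v_4] − [v_2,v_4] + [v_2,v_3].
As a 12×8 matrix over Z this has rank 7, with invariant factors (1,1,1,1,1,1,1).

Reading off H_k = ker ∂_k / im ∂_{k+1}:

  H_0: rank C_0 − rank ∂_1 = 6 − 5 = 1, and the invariant factors of ∂_1 are all 1, so H_0 = Z.
  H_1: rank ker ∂_1 − rank ∂_2 = (12 − 5) − 7 = 0, and the invariant factors of ∂_2 are all 1, so H_1 = 0.
  H_2: rank ker ∂_2 − rank ∂_3 = (8 − 7) − 0 = 1, and there is no ∂_3, so H_2 = Z.

(K is a triangulation of the 2-sphere S^2.)

Hence the Betti numbers are b_0 = 1, b_1 = 0, b_2 = 1.

b_0 = 1, b_1 = 0, b_2 = 1.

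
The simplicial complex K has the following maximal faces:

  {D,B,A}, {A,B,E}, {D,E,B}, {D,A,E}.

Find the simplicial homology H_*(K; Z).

Order the vertices as A < B < D < E. Listing each simplex with vertices in this order, K has dimension 2 with simplices:

  0-simplices (4): A, B, D, E
  1-simplices (6): AB, AD, AE, BD, BE, DE
  2-simplices (4): ABD, ABE, ADE, BDE

giving chain groups C_0 ≅ Z^4, C_1 ≅ Z^6, C_2 ≅ Z^4.

The boundary map ∂_1: C_1 → C_0 is given by ∂[p,q] = [q] − [p].
The 4×6 boundary matrix has rank 3 and Smith normal form diag(1,1,1).

The boundary map ∂_2: C_2 → C_1 sends each 2-simplex [p,q,r] to [q,r] − [p,r] + [p,q]. For instance
  ∂ABD = BD − AD + AB,
  ∂ADE = DE − AE + AD.
This gives a 6×4 integer matrix of rank 3; reducing to Smith normal form yields diagonal entries (1,1,1).

Reading off H_k = ker ∂_k / im ∂_{k+1}:

  H_0: rank C_0 − rank ∂_1 = 4 − 3 = 1, and the invariant factors of ∂_1 are all 1, so H_0 ≅ Z.
  H_1: rank ker ∂_1 − rank ∂_2 = (6 − 3) − 3 = 0, and the invariant factors of ∂_2 are all 1, so H_1 ≅ 0.
  H_2: rank ker ∂_2 − rank ∂_3 = (4 − 3) − 0 = 1, and there is no ∂_3, so H_2 ≅ Z.

H_0 = Z,  H_1 = 0,  H_2 = Z.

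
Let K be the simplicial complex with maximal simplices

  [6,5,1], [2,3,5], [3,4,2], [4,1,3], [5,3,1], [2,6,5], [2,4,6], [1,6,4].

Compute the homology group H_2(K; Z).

Fix the vertex order 1 < 2 < 3 < 4 < 5 < 6 and write every simplex with vertices in increasing order. Then dim K = 2 and the simplices of K are:

  0-simplices (6): [1], [2], [3], [4], [5], [6]
  1-simplices (12): [1,3], [1,4], [1,5], [1,6], [2,3], [2,4], [2,5], [2,6], [3,4], [3,5], [4,6], [5,6]
  2-simplices (8): [1,3,4], [1,3,5], [1,4,6], [1,5,6], [2,3,4], [2,3,5], [2,4,6], [2,5,6]

giving chain groups C_0 ≅ Z^6, C_1 ≅ Z^12, C_2 ≅ Z^8.

Boundary ∂_1: C_1 → C_0 maps an edge to its endpoints' difference, ∂[p,q] = q − p. For instance
  ∂[4,6] = [6] − [4].
The 6×12 boundary matrix has rank 5 and Smith normal form diag(1,1,1,1,1).

Boundary ∂_2: C_2 → C_1 sends each 2-simplex [p,q,r] to [q,r] − [p,r] + [p,q]. For instance
  ∂[2,3,5] = [3,5] − [2,5] + [2,3],
  ∂[2,3,4] = [3,4] − [2,4] + [2,3].
This gives a 12×8 integer matrix of rank 7; reducing to Smith normal form yields diagonal entries (1,1,1,1,1,1,1).

Now H_k = ker ∂_k / im ∂_{k+1}, so:

  H_2: rank ker ∂_2 − rank ∂_3 = (8 − 7) − 0 = 1, and there is no ∂_3, so H_2 ≅ Z.

(K is a triangulation of the 2-sphere S^2.)

H_2 ≅ Z.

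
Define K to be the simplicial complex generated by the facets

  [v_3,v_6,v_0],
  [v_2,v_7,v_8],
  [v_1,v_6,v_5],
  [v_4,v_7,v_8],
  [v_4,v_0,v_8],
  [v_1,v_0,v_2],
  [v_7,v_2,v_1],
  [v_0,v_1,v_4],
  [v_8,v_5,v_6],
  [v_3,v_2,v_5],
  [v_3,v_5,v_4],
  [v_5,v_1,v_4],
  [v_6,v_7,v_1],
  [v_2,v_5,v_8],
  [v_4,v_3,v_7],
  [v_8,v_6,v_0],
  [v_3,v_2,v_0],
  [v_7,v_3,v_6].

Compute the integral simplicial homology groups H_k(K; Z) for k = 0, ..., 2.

H_0 = Z,  H_1 = Z^2,  H_2 = Z.

Order the vertices as v_0 < v_1 < v_2 < v_3 < v_4 < v_5 < v_6 < v_7 < v_8. Listing each simplex with vertices in this order, K has dimension 2 with simplices:

  0-simplices (9): [v_0], [v_1], [v_2], [v_3], [v_4], [v_5], [v_6], [v_7], [v_8]
  1-simplices (27): (27 of them)
  2-simplices (18): (18 of them)

so the chain groups are C_0 ≅ Z^9, C_1 ≅ Z^27, C_2 ≅ Z^18.

Boundary ∂_1: C_1 → C_0 sends each edge [p,q] (with p < q) to q − p.
As a 9×27 matrix over Z this has rank 8, with invariant factors (1,1,1,1,1,1,1,1).

The boundary map ∂_2: C_2 → C_1 acts by ∂[p,q,r] = [q,r] − [p,r] + [p,q]. For instance
  ∂[v_5,v_6,v_8] = [v_6,v_8] − [v_5,v_8] + [v_5,v_6],
  ∂[v_3,v_4,v_5] = [v_4,v_5] − [v_3,v_5] + [v_3,v_4].
This gives a 27×18 integer matrix of rank 17; reducing to Smith normal form yields diagonal entries (1,1,1,1,1,1,1,1,1,1,1,1,1,1,1,1,1).

From H_k ≅ ker(∂_k) / im(∂_{k+1}) we obtain:

  H_0: rank C_0 − rank ∂_1 = 9 − 8 = 1, and the invariant factors of ∂_1 are all 1, so H_0 ≅ Z.
  H_1: rank ker ∂_1 − rank ∂_2 = (27 − 8) − 17 = 2, and the invariant factors of ∂_2 are all 1, so H_1 ≅ Z^2.
  H_2: rank ker ∂_2 − rank ∂_3 = (18 − 17) − 0 = 1, and there is no ∂_3, so H_2 ≅ Z.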